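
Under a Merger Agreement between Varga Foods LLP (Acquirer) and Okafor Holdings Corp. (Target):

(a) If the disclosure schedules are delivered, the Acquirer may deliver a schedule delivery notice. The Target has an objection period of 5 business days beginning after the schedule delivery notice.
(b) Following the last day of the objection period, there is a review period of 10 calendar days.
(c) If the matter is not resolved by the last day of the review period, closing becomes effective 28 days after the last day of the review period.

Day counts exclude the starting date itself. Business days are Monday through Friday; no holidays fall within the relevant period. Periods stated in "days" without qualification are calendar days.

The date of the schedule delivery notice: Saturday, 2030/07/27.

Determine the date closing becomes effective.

The last day of the objection period: 5 business days after Saturday, 2030/07/27, skipping weekends — Jul 29, Jul 30, Jul 31, Aug 1, Aug 2 — lands on Friday, 2030/08/02.
The last day of the review period: 2030/08/02 + 10 days = 2030/08/12.
The date closing becomes effective: 28 calendar days after 2030/08/12 is 2030/09/09.

2030/09/09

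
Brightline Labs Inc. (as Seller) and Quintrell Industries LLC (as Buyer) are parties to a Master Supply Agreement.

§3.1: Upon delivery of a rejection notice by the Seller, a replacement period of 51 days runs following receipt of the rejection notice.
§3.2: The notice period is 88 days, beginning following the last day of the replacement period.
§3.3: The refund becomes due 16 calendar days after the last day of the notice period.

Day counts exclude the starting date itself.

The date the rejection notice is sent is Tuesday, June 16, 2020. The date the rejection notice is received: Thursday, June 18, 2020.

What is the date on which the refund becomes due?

The last day of the replacement period: June 18, 2020 + 51 days = August 8, 2020.
The last day of the notice period: August 8, 2020 + 88 days = November 4, 2020.
Adding 16 calendar days to November 4, 2020 gives November 20, 2020, which is the date on which the refund becomes due.

November 20, 2020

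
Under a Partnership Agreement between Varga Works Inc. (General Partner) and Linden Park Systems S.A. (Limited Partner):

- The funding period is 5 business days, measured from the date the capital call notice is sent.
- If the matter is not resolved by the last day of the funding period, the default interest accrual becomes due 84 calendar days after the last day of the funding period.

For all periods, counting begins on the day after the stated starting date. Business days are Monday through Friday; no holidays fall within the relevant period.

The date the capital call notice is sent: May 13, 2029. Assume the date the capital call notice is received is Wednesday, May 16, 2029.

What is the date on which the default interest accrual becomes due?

August 10, 2029

The last day of the funding period: counting 5 business days from Sunday, May 13, 2029 (May 14, May 15, May 16, May 17, May 18, skipping weekends) reaches Friday, May 18, 2029.
The date on which the default interest accrual becomes due: 84 calendar days after May 18, 2029 is August 10, 2029.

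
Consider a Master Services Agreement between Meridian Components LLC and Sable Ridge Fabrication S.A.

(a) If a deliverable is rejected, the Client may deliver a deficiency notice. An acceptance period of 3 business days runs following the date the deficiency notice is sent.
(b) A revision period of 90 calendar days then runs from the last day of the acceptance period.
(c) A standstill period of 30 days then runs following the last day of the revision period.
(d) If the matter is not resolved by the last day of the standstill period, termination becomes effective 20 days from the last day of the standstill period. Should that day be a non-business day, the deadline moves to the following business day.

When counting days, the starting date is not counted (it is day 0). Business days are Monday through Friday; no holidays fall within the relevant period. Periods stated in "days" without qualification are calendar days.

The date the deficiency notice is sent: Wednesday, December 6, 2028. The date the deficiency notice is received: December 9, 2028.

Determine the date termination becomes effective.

The last day of the acceptance period: counting 3 business days from Wednesday, December 6, 2028 (Dec 7, Dec 8, Dec 11, skipping weekends) reaches Monday, December 11, 2028.
The last day of the revision period: December 11, 2028 + 90 days = March 11, 2029.
Adding 30 calendar days to March 11, 2029 gives April 10, 2029, which is the last day of the standstill period.
Adding 20 calendar days to April 10, 2029 gives April 30, 2029, which is the date termination becomes effective. April 30, 2029 is a Monday, so no roll-forward applies.

April 30, 2029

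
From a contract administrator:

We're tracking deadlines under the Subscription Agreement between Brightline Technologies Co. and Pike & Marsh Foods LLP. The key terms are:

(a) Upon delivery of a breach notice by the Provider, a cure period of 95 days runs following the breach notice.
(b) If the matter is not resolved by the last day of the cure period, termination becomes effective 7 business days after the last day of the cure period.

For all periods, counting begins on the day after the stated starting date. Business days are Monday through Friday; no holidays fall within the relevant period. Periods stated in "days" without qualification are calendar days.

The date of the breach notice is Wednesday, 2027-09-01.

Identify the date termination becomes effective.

The last day of the cure period: 2027-09-01 + 95 days = 2027-12-05.
The date termination becomes effective: 7 business days after Sunday, 2027-12-05, skipping weekends — Dec 6, Dec 7, Dec 8, Dec 9, Dec 10, Dec 13, Dec 14 — lands on Tuesday, 2027-12-14.

2027-12-14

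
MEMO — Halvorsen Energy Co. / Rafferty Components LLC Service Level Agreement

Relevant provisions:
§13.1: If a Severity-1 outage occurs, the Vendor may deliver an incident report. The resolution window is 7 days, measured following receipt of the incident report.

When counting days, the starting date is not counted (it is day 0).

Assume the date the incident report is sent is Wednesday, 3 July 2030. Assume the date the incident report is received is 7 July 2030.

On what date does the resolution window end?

Adding 7 calendar days to 7 July 2030 gives 14 July 2030, which is the last day of the resolution window.

14 July 2030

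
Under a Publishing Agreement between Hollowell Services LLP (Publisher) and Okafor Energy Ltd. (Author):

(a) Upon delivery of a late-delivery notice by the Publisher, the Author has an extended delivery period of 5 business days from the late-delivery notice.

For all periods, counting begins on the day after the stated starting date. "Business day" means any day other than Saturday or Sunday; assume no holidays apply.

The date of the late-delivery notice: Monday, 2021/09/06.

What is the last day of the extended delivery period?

From Monday, 2021/09/06, 5 business days (Sep 7, Sep 8, Sep 9, Sep 10, Sep 13, skipping weekends) brings us to Monday, 2021/09/13, which is the last day of the extended delivery period.

2021/09/13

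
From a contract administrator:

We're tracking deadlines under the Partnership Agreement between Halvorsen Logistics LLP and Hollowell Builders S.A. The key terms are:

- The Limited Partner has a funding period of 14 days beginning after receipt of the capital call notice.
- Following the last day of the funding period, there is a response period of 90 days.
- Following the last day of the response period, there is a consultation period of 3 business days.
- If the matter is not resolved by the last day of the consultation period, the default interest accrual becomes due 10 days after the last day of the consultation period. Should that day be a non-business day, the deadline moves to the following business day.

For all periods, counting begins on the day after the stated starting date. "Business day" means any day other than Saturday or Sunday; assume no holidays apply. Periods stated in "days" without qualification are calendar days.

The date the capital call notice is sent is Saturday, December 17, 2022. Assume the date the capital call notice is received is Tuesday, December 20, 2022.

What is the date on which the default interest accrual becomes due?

The last day of the funding period: 14 calendar days after December 20, 2022 is January 3, 2023.
The last day of the response period: January 3, 2023 + 90 days = April 3, 2023.
From Monday, April 3, 2023, 3 business days (Apr 4, Apr 5, Apr 6, skipping weekends) brings us to Thursday, April 6, 2023, which is the last day of the consultation period.
Adding 10 calendar days to April 6, 2023 gives April 16, 2023, which is the date on which the default interest accrual becomes due. That falls on a Sunday, so it rolls to the next business day, Monday, April 17, 2023.

April 17, 2023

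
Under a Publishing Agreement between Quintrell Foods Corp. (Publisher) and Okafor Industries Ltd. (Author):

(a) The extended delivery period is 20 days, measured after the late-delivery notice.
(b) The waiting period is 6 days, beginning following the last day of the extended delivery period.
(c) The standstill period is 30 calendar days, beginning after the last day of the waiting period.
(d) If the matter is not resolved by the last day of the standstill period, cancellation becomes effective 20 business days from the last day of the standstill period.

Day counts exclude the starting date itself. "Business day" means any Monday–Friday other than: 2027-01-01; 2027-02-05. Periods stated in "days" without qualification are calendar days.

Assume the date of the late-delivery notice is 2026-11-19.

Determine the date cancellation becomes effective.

2027-02-12

The last day of the extended delivery period: 20 calendar days after 2026-11-19 is 2026-12-09.
The last day of the waiting period: 2026-12-09 + 6 days = 2026-12-15.
Adding 30 calendar days to 2026-12-15 gives 2027-01-14, which is the last day of the standstill period.
The date cancellation becomes effective: 20 business days after Thursday, 2027-01-14, skipping weekends and the listed holiday on Feb 5 — Jan 15, Jan 18, Jan 19, Jan 20, …, Feb 10, Feb 11, Feb 12 — lands on Friday, 2027-02-12.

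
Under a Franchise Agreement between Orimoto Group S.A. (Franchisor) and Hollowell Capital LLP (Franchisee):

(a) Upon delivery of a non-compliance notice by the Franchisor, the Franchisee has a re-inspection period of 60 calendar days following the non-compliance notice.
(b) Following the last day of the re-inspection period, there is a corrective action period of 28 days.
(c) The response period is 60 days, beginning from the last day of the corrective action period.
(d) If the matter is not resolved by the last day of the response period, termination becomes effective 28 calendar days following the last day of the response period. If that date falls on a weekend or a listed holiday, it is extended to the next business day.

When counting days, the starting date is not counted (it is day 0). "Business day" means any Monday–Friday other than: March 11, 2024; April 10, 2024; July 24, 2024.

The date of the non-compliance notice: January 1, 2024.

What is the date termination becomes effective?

June 25, 2024

Adding 60 calendar days to January 1, 2024 gives March 1, 2024, which is the last day of the re-inspection period.
The last day of the corrective action period: 28 calendar days after March 1, 2024 is March 29, 2024.
The last day of the response period: 60 calendar days after March 29, 2024 is May 28, 2024.
Adding 28 calendar days to May 28, 2024 gives June 25, 2024, which is the date termination becomes effective. June 25, 2024 is a Tuesday and is not a listed holiday, so no roll-forward applies.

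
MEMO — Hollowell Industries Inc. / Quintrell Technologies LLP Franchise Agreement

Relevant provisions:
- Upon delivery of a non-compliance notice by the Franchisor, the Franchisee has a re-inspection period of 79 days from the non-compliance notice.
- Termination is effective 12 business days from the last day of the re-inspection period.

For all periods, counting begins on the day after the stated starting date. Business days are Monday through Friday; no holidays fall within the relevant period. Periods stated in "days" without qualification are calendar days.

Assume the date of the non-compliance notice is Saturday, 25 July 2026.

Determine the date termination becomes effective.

28 October 2026

The last day of the re-inspection period: 25 July 2026 + 79 days = 12 October 2026.
From Monday, 12 October 2026, 12 business days (Oct 13, Oct 14, Oct 15, Oct 16, …, Oct 26, Oct 27, Oct 28, skipping weekends) brings us to Wednesday, 28 October 2026, which is the date termination becomes effective.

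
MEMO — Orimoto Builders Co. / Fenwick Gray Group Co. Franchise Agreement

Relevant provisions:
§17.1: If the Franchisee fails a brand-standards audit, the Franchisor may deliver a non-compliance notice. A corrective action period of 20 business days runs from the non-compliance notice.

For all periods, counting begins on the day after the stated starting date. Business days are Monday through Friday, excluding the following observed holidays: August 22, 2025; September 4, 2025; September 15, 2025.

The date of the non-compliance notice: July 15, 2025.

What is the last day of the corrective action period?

August 12, 2025

The last day of the corrective action period: 20 business days after Tuesday, July 15, 2025, skipping weekends — Jul 16, Jul 17, Jul 18, Jul 21, …, Aug 8, Aug 11, Aug 12 — lands on Tuesday, August 12, 2025.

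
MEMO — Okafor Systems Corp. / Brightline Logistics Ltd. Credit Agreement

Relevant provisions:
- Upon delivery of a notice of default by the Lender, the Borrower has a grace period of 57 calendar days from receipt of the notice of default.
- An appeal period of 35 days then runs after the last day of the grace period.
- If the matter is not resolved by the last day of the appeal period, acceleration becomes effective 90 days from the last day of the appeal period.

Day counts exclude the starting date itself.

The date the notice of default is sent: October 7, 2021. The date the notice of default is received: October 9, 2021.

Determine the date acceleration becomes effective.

Adding 57 calendar days to October 9, 2021 gives December 5, 2021, which is the last day of the grace period.
Adding 35 calendar days to December 5, 2021 gives January 9, 2022, which is the last day of the appeal period.
The date acceleration becomes effective: 90 calendar days after January 9, 2022 is April 9, 2022.

April 9, 2022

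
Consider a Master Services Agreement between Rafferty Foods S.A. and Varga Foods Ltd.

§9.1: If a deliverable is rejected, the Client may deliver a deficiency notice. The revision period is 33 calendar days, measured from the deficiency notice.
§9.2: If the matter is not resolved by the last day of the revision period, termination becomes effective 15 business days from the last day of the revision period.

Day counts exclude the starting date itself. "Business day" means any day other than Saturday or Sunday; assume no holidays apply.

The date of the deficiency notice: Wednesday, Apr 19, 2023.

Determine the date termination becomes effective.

The last day of the revision period: 33 calendar days after Apr 19, 2023 is May 22, 2023.
The date termination becomes effective: 15 business days after Monday, May 22, 2023, skipping weekends — May 23, May 24, May 25, May 26, …, Jun 8, Jun 9, Jun 12 — lands on Monday, Jun 12, 2023.

Jun 12, 2023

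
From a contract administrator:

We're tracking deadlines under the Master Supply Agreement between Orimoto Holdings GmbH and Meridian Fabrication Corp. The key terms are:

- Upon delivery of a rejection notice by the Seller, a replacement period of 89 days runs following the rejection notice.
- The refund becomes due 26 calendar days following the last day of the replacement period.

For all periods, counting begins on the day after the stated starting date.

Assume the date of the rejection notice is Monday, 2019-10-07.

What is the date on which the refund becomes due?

2020-01-30

The last day of the replacement period: 89 calendar days after 2019-10-07 is 2020-01-04.
The date on which the refund becomes due: 26 calendar days after 2020-01-04 is 2020-01-30.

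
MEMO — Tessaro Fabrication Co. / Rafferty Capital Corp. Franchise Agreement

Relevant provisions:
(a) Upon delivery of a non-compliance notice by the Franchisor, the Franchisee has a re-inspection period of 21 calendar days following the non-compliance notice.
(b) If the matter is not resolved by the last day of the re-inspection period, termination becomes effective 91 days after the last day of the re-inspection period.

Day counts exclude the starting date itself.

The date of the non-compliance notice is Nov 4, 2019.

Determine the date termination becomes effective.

The last day of the re-inspection period: 21 calendar days after Nov 4, 2019 is Nov 25, 2019.
The date termination becomes effective: Nov 25, 2019 + 91 days = Feb 24, 2020.

Feb 24, 2020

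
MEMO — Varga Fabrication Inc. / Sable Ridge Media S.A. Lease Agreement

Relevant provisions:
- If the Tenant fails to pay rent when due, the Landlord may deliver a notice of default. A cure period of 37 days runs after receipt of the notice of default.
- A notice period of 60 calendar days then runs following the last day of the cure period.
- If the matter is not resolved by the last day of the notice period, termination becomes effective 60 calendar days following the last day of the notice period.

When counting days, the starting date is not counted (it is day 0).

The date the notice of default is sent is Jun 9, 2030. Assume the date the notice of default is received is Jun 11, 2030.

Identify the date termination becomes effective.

Nov 15, 2030

The last day of the cure period: Jun 11, 2030 + 37 days = Jul 18, 2030.
The last day of the notice period: 60 calendar days after Jul 18, 2030 is Sep 16, 2030.
Adding 60 calendar days to Sep 16, 2030 gives Nov 15, 2030, which is the date termination becomes effective.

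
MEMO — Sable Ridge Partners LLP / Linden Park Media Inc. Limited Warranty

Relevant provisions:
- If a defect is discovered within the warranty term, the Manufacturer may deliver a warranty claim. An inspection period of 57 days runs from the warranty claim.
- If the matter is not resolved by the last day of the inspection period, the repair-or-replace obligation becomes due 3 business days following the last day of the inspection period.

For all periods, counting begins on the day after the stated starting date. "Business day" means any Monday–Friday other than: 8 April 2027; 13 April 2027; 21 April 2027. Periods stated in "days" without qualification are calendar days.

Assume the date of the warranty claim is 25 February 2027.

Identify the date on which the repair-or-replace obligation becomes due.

28 April 2027

Adding 57 calendar days to 25 February 2027 gives 23 April 2027, which is the last day of the inspection period.
The date on which the repair-or-replace obligation becomes due: 3 business days after Friday, 23 April 2027, skipping weekends — Apr 26, Apr 27, Apr 28 — lands on Wednesday, 28 April 2027.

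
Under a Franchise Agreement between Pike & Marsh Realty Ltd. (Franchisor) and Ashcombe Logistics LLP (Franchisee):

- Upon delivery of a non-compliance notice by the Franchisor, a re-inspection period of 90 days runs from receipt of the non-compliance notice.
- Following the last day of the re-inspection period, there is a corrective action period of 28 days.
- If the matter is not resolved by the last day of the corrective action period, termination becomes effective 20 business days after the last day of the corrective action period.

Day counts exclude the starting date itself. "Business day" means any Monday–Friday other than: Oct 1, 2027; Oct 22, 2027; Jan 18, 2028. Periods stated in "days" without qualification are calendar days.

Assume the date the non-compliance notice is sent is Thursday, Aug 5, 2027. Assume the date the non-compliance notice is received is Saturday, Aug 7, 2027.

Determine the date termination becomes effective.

The last day of the re-inspection period: Aug 7, 2027 + 90 days = Nov 5, 2027.
The last day of the corrective action period: 28 calendar days after Nov 5, 2027 is Dec 3, 2027.
The date termination becomes effective: 20 business days after Friday, Dec 3, 2027, skipping weekends — Dec 6, Dec 7, Dec 8, Dec 9, …, Dec 29, Dec 30, Dec 31 — lands on Friday, Dec 31, 2027.

Dec 31, 2027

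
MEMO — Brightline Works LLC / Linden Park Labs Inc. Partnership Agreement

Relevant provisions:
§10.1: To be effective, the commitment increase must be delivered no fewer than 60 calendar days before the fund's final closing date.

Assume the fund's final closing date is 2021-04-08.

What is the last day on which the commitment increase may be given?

2021-02-07

Counting back 60 calendar days from 2021-04-08 gives 2021-02-07.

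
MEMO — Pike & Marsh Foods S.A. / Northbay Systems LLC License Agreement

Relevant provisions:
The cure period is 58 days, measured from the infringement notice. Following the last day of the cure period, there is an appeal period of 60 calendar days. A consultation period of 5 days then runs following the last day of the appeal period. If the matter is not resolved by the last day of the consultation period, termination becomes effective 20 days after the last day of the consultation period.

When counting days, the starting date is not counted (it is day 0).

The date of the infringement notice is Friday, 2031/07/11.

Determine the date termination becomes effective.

The last day of the cure period: 2031/07/11 + 58 days = 2031/09/07.
The last day of the appeal period: 2031/09/07 + 60 days = 2031/11/06.
The last day of the consultation period: 2031/11/06 + 5 days = 2031/11/11.
Adding 20 calendar days to 2031/11/11 gives 2031/12/01, which is the date termination becomes effective.

2031/12/01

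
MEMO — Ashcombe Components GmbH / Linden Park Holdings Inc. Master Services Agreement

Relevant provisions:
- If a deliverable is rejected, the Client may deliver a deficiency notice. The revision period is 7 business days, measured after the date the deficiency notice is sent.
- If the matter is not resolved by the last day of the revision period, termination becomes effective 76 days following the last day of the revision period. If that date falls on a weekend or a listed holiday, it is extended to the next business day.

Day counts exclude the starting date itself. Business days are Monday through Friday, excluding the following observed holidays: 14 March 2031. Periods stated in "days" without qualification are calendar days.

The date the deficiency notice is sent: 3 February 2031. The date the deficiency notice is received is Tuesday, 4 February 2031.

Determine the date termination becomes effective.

29 April 2031

From Monday, 3 February 2031, 7 business days (Feb 4, Feb 5, Feb 6, Feb 7, Feb 10, Feb 11, Feb 12, skipping weekends) brings us to Wednesday, 12 February 2031, which is the last day of the revision period.
Adding 76 calendar days to 12 February 2031 gives 29 April 2031, which is the date termination becomes effective. 29 April 2031 is a Tuesday and is not a listed holiday, so no roll-forward applies.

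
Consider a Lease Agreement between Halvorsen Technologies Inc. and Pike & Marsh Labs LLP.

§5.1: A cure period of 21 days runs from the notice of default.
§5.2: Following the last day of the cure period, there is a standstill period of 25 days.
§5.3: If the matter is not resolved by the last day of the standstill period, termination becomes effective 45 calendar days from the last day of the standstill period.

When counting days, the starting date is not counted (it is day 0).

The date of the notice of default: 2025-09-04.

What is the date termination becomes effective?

2025-12-04

Adding 21 calendar days to 2025-09-04 gives 2025-09-25, which is the last day of the cure period.
The last day of the standstill period: 25 calendar days after 2025-09-25 is 2025-10-20.
Adding 45 calendar days to 2025-10-20 gives 2025-12-04, which is the date termination becomes effective.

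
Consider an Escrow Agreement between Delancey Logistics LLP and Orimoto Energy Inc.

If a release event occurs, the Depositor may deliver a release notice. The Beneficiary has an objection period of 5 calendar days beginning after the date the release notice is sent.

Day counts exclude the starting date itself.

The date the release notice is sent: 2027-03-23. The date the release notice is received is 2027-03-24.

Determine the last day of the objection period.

The last day of the objection period: 5 calendar days after 2027-03-23 is 2027-03-28.

2027-03-28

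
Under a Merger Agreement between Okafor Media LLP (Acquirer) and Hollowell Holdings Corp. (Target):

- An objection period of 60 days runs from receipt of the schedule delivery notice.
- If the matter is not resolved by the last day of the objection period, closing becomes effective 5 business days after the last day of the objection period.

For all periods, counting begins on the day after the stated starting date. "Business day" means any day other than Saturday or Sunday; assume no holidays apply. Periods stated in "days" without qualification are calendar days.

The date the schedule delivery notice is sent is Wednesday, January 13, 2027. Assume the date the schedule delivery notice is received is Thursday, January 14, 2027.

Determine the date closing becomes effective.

The last day of the objection period: 60 calendar days after January 14, 2027 is March 15, 2027.
From Monday, March 15, 2027, 5 business days (Mar 16, Mar 17, Mar 18, Mar 19, Mar 22, skipping weekends) brings us to Monday, March 22, 2027, which is the date closing becomes effective.

March 22, 2027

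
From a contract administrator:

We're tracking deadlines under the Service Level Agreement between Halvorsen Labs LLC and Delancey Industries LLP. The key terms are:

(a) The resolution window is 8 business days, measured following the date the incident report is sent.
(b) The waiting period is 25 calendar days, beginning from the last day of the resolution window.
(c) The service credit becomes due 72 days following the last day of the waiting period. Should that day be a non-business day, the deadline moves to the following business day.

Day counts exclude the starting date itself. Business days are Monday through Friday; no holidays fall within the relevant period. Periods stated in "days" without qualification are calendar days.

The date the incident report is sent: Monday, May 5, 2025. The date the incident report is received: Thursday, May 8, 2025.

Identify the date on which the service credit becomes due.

August 20, 2025

The last day of the resolution window: 8 business days after Monday, May 5, 2025, skipping weekends — May 6, May 7, May 8, May 9, May 12, May 13, May 14, May 15 — lands on Thursday, May 15, 2025.
The last day of the waiting period: May 15, 2025 + 25 days = June 9, 2025.
The date on which the service credit becomes due: June 9, 2025 + 72 days = August 20, 2025. August 20, 2025 is a Wednesday, so no roll-forward applies.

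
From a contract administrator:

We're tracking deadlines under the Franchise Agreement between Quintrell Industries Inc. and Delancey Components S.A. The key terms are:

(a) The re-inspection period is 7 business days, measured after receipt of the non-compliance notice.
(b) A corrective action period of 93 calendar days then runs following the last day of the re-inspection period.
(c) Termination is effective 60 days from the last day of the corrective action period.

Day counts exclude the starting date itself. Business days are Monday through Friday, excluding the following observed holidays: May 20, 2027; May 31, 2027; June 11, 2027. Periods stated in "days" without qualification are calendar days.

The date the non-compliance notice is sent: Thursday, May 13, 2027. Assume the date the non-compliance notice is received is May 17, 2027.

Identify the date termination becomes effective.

From Monday, May 17, 2027, 7 business days (May 18, May 19, May 21, May 24, May 25, May 26, May 27, skipping weekends and the listed holiday on May 20) brings us to Thursday, May 27, 2027, which is the last day of the re-inspection period.
Adding 93 calendar days to May 27, 2027 gives August 28, 2027, which is the last day of the corrective action period.
Adding 60 calendar days to August 28, 2027 gives October 27, 2027, which is the date termination becomes effective.

October 27, 2027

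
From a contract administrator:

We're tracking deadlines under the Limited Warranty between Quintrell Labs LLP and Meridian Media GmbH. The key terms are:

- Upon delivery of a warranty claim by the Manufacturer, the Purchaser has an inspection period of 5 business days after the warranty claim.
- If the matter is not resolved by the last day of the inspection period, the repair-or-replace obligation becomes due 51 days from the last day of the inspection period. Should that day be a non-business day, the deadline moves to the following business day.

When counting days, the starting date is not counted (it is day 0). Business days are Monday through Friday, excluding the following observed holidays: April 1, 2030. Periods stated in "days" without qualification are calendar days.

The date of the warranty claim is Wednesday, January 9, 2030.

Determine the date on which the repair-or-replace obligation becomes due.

From Wednesday, January 9, 2030, 5 business days (Jan 10, Jan 11, Jan 14, Jan 15, Jan 16, skipping weekends) brings us to Wednesday, January 16, 2030, which is the last day of the inspection period.
Adding 51 calendar days to January 16, 2030 gives March 8, 2030, which is the date on which the repair-or-replace obligation becomes due. March 8, 2030 is a Friday and is not a listed holiday, so no roll-forward applies.

March 8, 2030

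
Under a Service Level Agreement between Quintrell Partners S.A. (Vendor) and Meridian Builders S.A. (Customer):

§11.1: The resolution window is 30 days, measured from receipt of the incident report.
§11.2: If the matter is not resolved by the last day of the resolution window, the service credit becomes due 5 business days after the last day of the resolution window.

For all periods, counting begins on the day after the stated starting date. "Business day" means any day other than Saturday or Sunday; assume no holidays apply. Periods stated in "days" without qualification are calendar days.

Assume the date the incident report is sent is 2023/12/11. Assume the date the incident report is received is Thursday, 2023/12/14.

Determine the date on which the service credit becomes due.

The last day of the resolution window: 2023/12/14 + 30 days = 2024/01/13.
From Saturday, 2024/01/13, 5 business days (Jan 15, Jan 16, Jan 17, Jan 18, Jan 19, skipping weekends) brings us to Friday, 2024/01/19, which is the date on which the service credit becomes due.

2024/01/19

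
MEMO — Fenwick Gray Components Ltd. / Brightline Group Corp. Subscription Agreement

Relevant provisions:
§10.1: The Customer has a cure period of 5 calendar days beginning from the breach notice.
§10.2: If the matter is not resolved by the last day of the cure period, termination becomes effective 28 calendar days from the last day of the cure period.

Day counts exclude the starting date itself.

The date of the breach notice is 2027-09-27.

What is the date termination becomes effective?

2027-10-30

The last day of the cure period: 5 calendar days after 2027-09-27 is 2027-10-02.
The date termination becomes effective: 28 calendar days after 2027-10-02 is 2027-10-30.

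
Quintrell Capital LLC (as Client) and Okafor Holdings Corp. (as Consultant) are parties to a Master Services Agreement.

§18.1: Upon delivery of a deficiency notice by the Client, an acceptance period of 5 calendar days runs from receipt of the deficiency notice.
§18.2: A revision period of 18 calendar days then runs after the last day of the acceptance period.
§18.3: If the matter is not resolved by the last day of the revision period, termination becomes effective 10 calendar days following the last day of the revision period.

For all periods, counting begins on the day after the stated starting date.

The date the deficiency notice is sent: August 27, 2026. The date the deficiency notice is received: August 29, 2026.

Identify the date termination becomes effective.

October 1, 2026

The last day of the acceptance period: August 29, 2026 + 5 days = September 3, 2026.
The last day of the revision period: September 3, 2026 + 18 days = September 21, 2026.
The date termination becomes effective: September 21, 2026 + 10 days = October 1, 2026.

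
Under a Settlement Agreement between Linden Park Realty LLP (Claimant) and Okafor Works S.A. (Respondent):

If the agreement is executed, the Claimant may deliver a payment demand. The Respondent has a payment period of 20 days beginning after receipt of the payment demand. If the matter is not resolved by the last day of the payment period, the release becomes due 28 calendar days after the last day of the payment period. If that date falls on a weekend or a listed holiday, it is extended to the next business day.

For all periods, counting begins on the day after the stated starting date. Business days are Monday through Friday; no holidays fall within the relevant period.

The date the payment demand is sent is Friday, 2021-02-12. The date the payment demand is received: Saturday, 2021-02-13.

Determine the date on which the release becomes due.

Adding 20 calendar days to 2021-02-13 gives 2021-03-05, which is the last day of the payment period.
The date on which the release becomes due: 28 calendar days after 2021-03-05 is 2021-04-02. 2021-04-02 is a Friday, so no roll-forward applies.

2021-04-02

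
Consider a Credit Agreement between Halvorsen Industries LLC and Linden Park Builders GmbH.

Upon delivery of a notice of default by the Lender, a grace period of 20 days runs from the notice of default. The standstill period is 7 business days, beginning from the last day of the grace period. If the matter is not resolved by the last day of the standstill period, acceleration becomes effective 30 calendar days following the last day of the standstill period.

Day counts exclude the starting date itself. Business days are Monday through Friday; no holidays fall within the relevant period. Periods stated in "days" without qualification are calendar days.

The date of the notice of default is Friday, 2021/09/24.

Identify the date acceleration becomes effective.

2021/11/24

Adding 20 calendar days to 2021/09/24 gives 2021/10/14, which is the last day of the grace period.
The last day of the standstill period: counting 7 business days from Thursday, 2021/10/14 (Oct 15, Oct 18, Oct 19, Oct 20, Oct 21, Oct 22, Oct 25, skipping weekends) reaches Monday, 2021/10/25.
Adding 30 calendar days to 2021/10/25 gives 2021/11/24, which is the date acceleration becomes effective.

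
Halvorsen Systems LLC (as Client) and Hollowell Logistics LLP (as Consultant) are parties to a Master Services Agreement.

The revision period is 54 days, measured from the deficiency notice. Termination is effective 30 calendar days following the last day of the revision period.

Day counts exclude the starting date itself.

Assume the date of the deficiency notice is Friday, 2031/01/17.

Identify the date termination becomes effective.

2031/04/11

Adding 54 calendar days to 2031/01/17 gives 2031/03/12, which is the last day of the revision period.
The date termination becomes effective: 2031/03/12 + 30 days = 2031/04/11.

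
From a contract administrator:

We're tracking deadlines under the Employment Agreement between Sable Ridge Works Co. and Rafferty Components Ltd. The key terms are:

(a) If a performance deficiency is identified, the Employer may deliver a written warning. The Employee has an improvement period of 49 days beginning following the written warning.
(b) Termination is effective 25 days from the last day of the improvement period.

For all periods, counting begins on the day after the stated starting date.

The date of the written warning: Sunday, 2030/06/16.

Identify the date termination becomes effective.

2030/08/29

The last day of the improvement period: 49 calendar days after 2030/06/16 is 2030/08/04.
Adding 25 calendar days to 2030/08/04 gives 2030/08/29, which is the date termination becomes effective.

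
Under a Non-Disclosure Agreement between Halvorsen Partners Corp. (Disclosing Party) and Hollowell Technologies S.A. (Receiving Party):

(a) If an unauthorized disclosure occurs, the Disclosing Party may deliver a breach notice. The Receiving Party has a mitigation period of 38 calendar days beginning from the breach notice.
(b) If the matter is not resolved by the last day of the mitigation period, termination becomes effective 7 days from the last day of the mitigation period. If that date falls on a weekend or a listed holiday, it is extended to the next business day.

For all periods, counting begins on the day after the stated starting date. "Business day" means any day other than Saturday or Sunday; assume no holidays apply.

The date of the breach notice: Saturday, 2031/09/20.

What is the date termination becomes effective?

The last day of the mitigation period: 38 calendar days after 2031/09/20 is 2031/10/28.
Adding 7 calendar days to 2031/10/28 gives 2031/11/04, which is the date termination becomes effective. 2031/11/04 is a Tuesday, so no roll-forward applies.

2031/11/04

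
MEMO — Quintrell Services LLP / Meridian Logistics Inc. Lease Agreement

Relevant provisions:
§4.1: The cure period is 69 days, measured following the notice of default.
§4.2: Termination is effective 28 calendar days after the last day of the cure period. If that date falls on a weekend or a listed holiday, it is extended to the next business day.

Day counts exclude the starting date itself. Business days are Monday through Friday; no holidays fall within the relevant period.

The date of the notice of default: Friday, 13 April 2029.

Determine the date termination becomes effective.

19 July 2029

The last day of the cure period: 69 calendar days after 13 April 2029 is 21 June 2029.
The date termination becomes effective: 28 calendar days after 21 June 2029 is 19 July 2029. 19 July 2029 is a Thursday, so no roll-forward applies.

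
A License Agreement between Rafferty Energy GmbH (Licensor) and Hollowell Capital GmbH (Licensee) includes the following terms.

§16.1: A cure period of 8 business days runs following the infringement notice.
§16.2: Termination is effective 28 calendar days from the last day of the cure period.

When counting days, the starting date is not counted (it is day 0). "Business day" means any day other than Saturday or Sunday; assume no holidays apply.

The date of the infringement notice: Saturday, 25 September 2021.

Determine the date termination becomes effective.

The last day of the cure period: counting 8 business days from Saturday, 25 September 2021 (Sep 27, Sep 28, Sep 29, Sep 30, Oct 1, Oct 4, Oct 5, Oct 6, skipping weekends) reaches Wednesday, 6 October 2021.
Adding 28 calendar days to 6 October 2021 gives 3 November 2021, which is the date termination becomes effective.

3 November 2021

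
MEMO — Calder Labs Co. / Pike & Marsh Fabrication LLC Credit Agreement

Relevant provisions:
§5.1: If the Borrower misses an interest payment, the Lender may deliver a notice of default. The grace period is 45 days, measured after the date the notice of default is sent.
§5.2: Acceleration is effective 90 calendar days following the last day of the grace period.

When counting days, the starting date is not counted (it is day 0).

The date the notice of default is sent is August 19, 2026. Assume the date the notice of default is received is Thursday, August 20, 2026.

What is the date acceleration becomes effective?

January 1, 2027

The last day of the grace period: August 19, 2026 + 45 days = October 3, 2026.
Adding 90 calendar days to October 3, 2026 gives January 1, 2027, which is the date acceleration becomes effective.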